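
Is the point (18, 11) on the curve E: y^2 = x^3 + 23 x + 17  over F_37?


Check whether y^2 = x^3 + 23 x + 17 (mod 37) for (x, y) = (18, 11).
LHS: y^2 = 11^2 mod 37 = 10
RHS: x^3 + 23 x + 17 = 18^3 + 23*18 + 17 mod 37 = 10
LHS = RHS

Yes, on the curve


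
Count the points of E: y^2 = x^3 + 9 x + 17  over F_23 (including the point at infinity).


For each x in F_23, count y with y^2 = x^3 + 9 x + 17 mod 23:
  x = 1: RHS = 4, y in [2, 21]  -> 2 point(s)
  x = 3: RHS = 2, y in [5, 18]  -> 2 point(s)
  x = 4: RHS = 2, y in [5, 18]  -> 2 point(s)
  x = 5: RHS = 3, y in [7, 16]  -> 2 point(s)
  x = 7: RHS = 9, y in [3, 20]  -> 2 point(s)
  x = 8: RHS = 3, y in [7, 16]  -> 2 point(s)
  x = 10: RHS = 3, y in [7, 16]  -> 2 point(s)
  x = 12: RHS = 13, y in [6, 17]  -> 2 point(s)
  x = 13: RHS = 8, y in [10, 13]  -> 2 point(s)
  x = 14: RHS = 12, y in [9, 14]  -> 2 point(s)
  x = 15: RHS = 8, y in [10, 13]  -> 2 point(s)
  x = 16: RHS = 2, y in [5, 18]  -> 2 point(s)
  x = 17: RHS = 0, y in [0]  -> 1 point(s)
  x = 18: RHS = 8, y in [10, 13]  -> 2 point(s)
  x = 19: RHS = 9, y in [3, 20]  -> 2 point(s)
  x = 20: RHS = 9, y in [3, 20]  -> 2 point(s)
Affine points: 31. Add the point at infinity: total = 32.

#E(F_23) = 32


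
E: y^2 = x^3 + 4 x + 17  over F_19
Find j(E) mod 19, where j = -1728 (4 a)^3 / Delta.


Delta = -16(4 a^3 + 27 b^2) mod 19 = 9
-1728 * (4 a)^3 = -1728 * (4*4)^3 mod 19 = 11
j = 11 * 9^(-1) mod 19 = 16

j = 16 (mod 19)


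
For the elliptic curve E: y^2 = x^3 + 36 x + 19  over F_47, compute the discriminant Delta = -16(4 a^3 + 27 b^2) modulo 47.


4 a^3 + 27 b^2 = 4*36^3 + 27*19^2 = 186624 + 9747 = 196371
Delta = -16 * (196371) = -3141936
Delta mod 47 = 14

Delta = 14 (mod 47)


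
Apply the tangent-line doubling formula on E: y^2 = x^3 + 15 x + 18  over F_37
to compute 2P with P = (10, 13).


Doubling: s = (3 x1^2 + a) / (2 y1)
s = (3*10^2 + 15) / (2*13) mod 37 = 5
x3 = s^2 - 2 x1 mod 37 = 5^2 - 2*10 = 5
y3 = s (x1 - x3) - y1 mod 37 = 5 * (10 - 5) - 13 = 12

2P = (5, 12)


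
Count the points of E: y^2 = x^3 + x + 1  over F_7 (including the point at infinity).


For each x in F_7, count y with y^2 = x^3 + 1 x + 1 mod 7:
  x = 0: RHS = 1, y in [1, 6]  -> 2 point(s)
  x = 2: RHS = 4, y in [2, 5]  -> 2 point(s)
Affine points: 4. Add the point at infinity: total = 5.

#E(F_7) = 5


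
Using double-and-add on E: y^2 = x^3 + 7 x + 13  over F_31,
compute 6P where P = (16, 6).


k = 6 = 110_2 (binary, LSB first: 011)
Double-and-add from P = (16, 6):
  bit 0 = 0: acc unchanged = O
  bit 1 = 1: acc = O + (30, 25) = (30, 25)
  bit 2 = 1: acc = (30, 25) + (7, 23) = (27, 13)

6P = (27, 13)


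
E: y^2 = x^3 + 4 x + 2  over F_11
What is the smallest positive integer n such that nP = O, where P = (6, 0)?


Compute successive multiples of P until we hit O:
  1P = (6, 0)
  2P = O

ord(P) = 2


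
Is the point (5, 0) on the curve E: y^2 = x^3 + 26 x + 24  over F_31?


Check whether y^2 = x^3 + 26 x + 24 (mod 31) for (x, y) = (5, 0).
LHS: y^2 = 0^2 mod 31 = 0
RHS: x^3 + 26 x + 24 = 5^3 + 26*5 + 24 mod 31 = 0
LHS = RHS

Yes, on the curve


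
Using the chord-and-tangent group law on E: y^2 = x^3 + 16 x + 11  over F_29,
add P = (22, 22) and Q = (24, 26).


P != Q, so use the chord formula.
s = (y2 - y1) / (x2 - x1) = (4) / (2) mod 29 = 2
x3 = s^2 - x1 - x2 mod 29 = 2^2 - 22 - 24 = 16
y3 = s (x1 - x3) - y1 mod 29 = 2 * (22 - 16) - 22 = 19

P + Q = (16, 19)


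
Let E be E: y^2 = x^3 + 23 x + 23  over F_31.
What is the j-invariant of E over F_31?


Delta = -16(4 a^3 + 27 b^2) mod 31 = 5
-1728 * (4 a)^3 = -1728 * (4*23)^3 mod 31 = 23
j = 23 * 5^(-1) mod 31 = 17

j = 17 (mod 31)


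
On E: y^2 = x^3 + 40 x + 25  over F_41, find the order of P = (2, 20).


Compute successive multiples of P until we hit O:
  1P = (2, 20)
  2P = (35, 15)
  3P = (14, 34)
  4P = (7, 22)
  5P = (1, 5)
  6P = (17, 1)
  7P = (38, 1)
  8P = (22, 27)
  ... (continuing to 53P)
  53P = O

ord(P) = 53


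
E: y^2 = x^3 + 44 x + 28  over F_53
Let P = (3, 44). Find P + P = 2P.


Doubling: s = (3 x1^2 + a) / (2 y1)
s = (3*3^2 + 44) / (2*44) mod 53 = 52
x3 = s^2 - 2 x1 mod 53 = 52^2 - 2*3 = 48
y3 = s (x1 - x3) - y1 mod 53 = 52 * (3 - 48) - 44 = 1

2P = (48, 1)


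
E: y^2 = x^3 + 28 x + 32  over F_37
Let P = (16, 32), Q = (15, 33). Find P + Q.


P != Q, so use the chord formula.
s = (y2 - y1) / (x2 - x1) = (1) / (36) mod 37 = 36
x3 = s^2 - x1 - x2 mod 37 = 36^2 - 16 - 15 = 7
y3 = s (x1 - x3) - y1 mod 37 = 36 * (16 - 7) - 32 = 33

P + Q = (7, 33)


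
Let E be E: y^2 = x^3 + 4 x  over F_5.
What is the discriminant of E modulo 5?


4 a^3 + 27 b^2 = 4*4^3 + 27*0^2 = 256 + 0 = 256
Delta = -16 * (256) = -4096
Delta mod 5 = 4

Delta = 4 (mod 5)


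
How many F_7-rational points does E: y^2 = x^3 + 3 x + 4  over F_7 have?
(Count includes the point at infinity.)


For each x in F_7, count y with y^2 = x^3 + 3 x + 4 mod 7:
  x = 0: RHS = 4, y in [2, 5]  -> 2 point(s)
  x = 1: RHS = 1, y in [1, 6]  -> 2 point(s)
  x = 2: RHS = 4, y in [2, 5]  -> 2 point(s)
  x = 5: RHS = 4, y in [2, 5]  -> 2 point(s)
  x = 6: RHS = 0, y in [0]  -> 1 point(s)
Affine points: 9. Add the point at infinity: total = 10.

#E(F_7) = 10


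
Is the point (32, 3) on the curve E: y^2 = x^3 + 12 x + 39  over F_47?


Check whether y^2 = x^3 + 12 x + 39 (mod 47) for (x, y) = (32, 3).
LHS: y^2 = 3^2 mod 47 = 9
RHS: x^3 + 12 x + 39 = 32^3 + 12*32 + 39 mod 47 = 9
LHS = RHS

Yes, on the curve


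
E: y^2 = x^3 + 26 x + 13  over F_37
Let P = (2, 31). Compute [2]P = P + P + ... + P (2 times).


k = 2 = 10_2 (binary, LSB first: 01)
Double-and-add from P = (2, 31):
  bit 0 = 0: acc unchanged = O
  bit 1 = 1: acc = O + (5, 34) = (5, 34)

2P = (5, 34)


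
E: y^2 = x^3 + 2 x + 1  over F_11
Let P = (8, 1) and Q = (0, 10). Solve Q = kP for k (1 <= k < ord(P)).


Enumerate multiples of P until we hit Q = (0, 10):
  1P = (8, 1)
  2P = (10, 3)
  3P = (5, 2)
  4P = (3, 1)
  5P = (0, 10)
Match found at i = 5.

k = 5


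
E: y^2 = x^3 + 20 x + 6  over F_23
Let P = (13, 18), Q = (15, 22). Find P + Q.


P != Q, so use the chord formula.
s = (y2 - y1) / (x2 - x1) = (4) / (2) mod 23 = 2
x3 = s^2 - x1 - x2 mod 23 = 2^2 - 13 - 15 = 22
y3 = s (x1 - x3) - y1 mod 23 = 2 * (13 - 22) - 18 = 10

P + Q = (22, 10)


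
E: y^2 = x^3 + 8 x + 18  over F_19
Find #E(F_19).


For each x in F_19, count y with y^2 = x^3 + 8 x + 18 mod 19:
  x = 2: RHS = 4, y in [2, 17]  -> 2 point(s)
  x = 4: RHS = 0, y in [0]  -> 1 point(s)
  x = 6: RHS = 16, y in [4, 15]  -> 2 point(s)
  x = 8: RHS = 5, y in [9, 10]  -> 2 point(s)
  x = 13: RHS = 1, y in [1, 18]  -> 2 point(s)
  x = 14: RHS = 5, y in [9, 10]  -> 2 point(s)
  x = 15: RHS = 17, y in [6, 13]  -> 2 point(s)
  x = 16: RHS = 5, y in [9, 10]  -> 2 point(s)
  x = 18: RHS = 9, y in [3, 16]  -> 2 point(s)
Affine points: 17. Add the point at infinity: total = 18.

#E(F_19) = 18


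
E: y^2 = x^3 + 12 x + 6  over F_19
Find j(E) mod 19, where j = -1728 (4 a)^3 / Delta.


Delta = -16(4 a^3 + 27 b^2) mod 19 = 16
-1728 * (4 a)^3 = -1728 * (4*12)^3 mod 19 = 12
j = 12 * 16^(-1) mod 19 = 15

j = 15 (mod 19)


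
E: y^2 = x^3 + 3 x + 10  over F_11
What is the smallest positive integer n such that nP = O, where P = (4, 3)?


Compute successive multiples of P until we hit O:
  1P = (4, 3)
  2P = (1, 6)
  3P = (7, 0)
  4P = (1, 5)
  5P = (4, 8)
  6P = O

ord(P) = 6


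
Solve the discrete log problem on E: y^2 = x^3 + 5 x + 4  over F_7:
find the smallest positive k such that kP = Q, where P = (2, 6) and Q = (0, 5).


Enumerate multiples of P until we hit Q = (0, 5):
  1P = (2, 6)
  2P = (0, 5)
Match found at i = 2.

k = 2


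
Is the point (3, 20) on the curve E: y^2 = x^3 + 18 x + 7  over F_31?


Check whether y^2 = x^3 + 18 x + 7 (mod 31) for (x, y) = (3, 20).
LHS: y^2 = 20^2 mod 31 = 28
RHS: x^3 + 18 x + 7 = 3^3 + 18*3 + 7 mod 31 = 26
LHS != RHS

No, not on the curve


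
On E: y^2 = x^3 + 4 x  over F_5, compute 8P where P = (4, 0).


k = 8 = 1000_2 (binary, LSB first: 0001)
Double-and-add from P = (4, 0):
  bit 0 = 0: acc unchanged = O
  bit 1 = 0: acc unchanged = O
  bit 2 = 0: acc unchanged = O
  bit 3 = 1: acc = O + O = O

8P = O


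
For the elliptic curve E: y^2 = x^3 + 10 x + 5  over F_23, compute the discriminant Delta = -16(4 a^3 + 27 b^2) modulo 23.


4 a^3 + 27 b^2 = 4*10^3 + 27*5^2 = 4000 + 675 = 4675
Delta = -16 * (4675) = -74800
Delta mod 23 = 19

Delta = 19 (mod 23)


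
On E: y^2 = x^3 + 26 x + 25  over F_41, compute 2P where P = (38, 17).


Doubling: s = (3 x1^2 + a) / (2 y1)
s = (3*38^2 + 26) / (2*17) mod 41 = 10
x3 = s^2 - 2 x1 mod 41 = 10^2 - 2*38 = 24
y3 = s (x1 - x3) - y1 mod 41 = 10 * (38 - 24) - 17 = 0

2P = (24, 0)


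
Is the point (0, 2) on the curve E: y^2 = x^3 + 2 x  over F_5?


Check whether y^2 = x^3 + 2 x + 0 (mod 5) for (x, y) = (0, 2).
LHS: y^2 = 2^2 mod 5 = 4
RHS: x^3 + 2 x + 0 = 0^3 + 2*0 + 0 mod 5 = 0
LHS != RHS

No, not on the curve


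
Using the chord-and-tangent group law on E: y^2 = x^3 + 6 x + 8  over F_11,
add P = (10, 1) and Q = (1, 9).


P != Q, so use the chord formula.
s = (y2 - y1) / (x2 - x1) = (8) / (2) mod 11 = 4
x3 = s^2 - x1 - x2 mod 11 = 4^2 - 10 - 1 = 5
y3 = s (x1 - x3) - y1 mod 11 = 4 * (10 - 5) - 1 = 8

P + Q = (5, 8)


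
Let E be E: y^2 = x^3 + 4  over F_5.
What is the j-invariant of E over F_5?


Delta = -16(4 a^3 + 27 b^2) mod 5 = 3
-1728 * (4 a)^3 = -1728 * (4*0)^3 mod 5 = 0
j = 0 * 3^(-1) mod 5 = 0

j = 0 (mod 5)


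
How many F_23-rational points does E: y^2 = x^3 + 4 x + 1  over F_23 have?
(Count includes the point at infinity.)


For each x in F_23, count y with y^2 = x^3 + 4 x + 1 mod 23:
  x = 0: RHS = 1, y in [1, 22]  -> 2 point(s)
  x = 1: RHS = 6, y in [11, 12]  -> 2 point(s)
  x = 4: RHS = 12, y in [9, 14]  -> 2 point(s)
  x = 5: RHS = 8, y in [10, 13]  -> 2 point(s)
  x = 7: RHS = 4, y in [2, 21]  -> 2 point(s)
  x = 8: RHS = 16, y in [4, 19]  -> 2 point(s)
  x = 10: RHS = 6, y in [11, 12]  -> 2 point(s)
  x = 12: RHS = 6, y in [11, 12]  -> 2 point(s)
  x = 14: RHS = 18, y in [8, 15]  -> 2 point(s)
  x = 15: RHS = 9, y in [3, 20]  -> 2 point(s)
  x = 19: RHS = 13, y in [6, 17]  -> 2 point(s)
  x = 20: RHS = 8, y in [10, 13]  -> 2 point(s)
  x = 21: RHS = 8, y in [10, 13]  -> 2 point(s)
Affine points: 26. Add the point at infinity: total = 27.

#E(F_23) = 27


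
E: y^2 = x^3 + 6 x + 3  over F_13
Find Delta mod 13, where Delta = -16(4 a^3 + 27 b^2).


4 a^3 + 27 b^2 = 4*6^3 + 27*3^2 = 864 + 243 = 1107
Delta = -16 * (1107) = -17712
Delta mod 13 = 7

Delta = 7 (mod 13)


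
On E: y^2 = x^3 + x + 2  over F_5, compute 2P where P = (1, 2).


Doubling: s = (3 x1^2 + a) / (2 y1)
s = (3*1^2 + 1) / (2*2) mod 5 = 1
x3 = s^2 - 2 x1 mod 5 = 1^2 - 2*1 = 4
y3 = s (x1 - x3) - y1 mod 5 = 1 * (1 - 4) - 2 = 0

2P = (4, 0)


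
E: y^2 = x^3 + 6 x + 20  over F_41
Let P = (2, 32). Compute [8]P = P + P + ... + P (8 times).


k = 8 = 1000_2 (binary, LSB first: 0001)
Double-and-add from P = (2, 32):
  bit 0 = 0: acc unchanged = O
  bit 1 = 0: acc unchanged = O
  bit 2 = 0: acc unchanged = O
  bit 3 = 1: acc = O + (23, 36) = (23, 36)

8P = (23, 36)


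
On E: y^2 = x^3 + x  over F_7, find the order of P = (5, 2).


Compute successive multiples of P until we hit O:
  1P = (5, 2)
  2P = (1, 4)
  3P = (3, 4)
  4P = (0, 0)
  5P = (3, 3)
  6P = (1, 3)
  7P = (5, 5)
  8P = O

ord(P) = 8


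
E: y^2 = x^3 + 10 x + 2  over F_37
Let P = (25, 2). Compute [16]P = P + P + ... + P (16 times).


k = 16 = 10000_2 (binary, LSB first: 00001)
Double-and-add from P = (25, 2):
  bit 0 = 0: acc unchanged = O
  bit 1 = 0: acc unchanged = O
  bit 2 = 0: acc unchanged = O
  bit 3 = 0: acc unchanged = O
  bit 4 = 1: acc = O + (23, 35) = (23, 35)

16P = (23, 35)


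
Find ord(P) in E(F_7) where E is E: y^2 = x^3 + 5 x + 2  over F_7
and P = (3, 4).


Compute successive multiples of P until we hit O:
  1P = (3, 4)
  2P = (3, 3)
  3P = O

ord(P) = 3


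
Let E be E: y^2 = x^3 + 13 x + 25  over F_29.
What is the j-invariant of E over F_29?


Delta = -16(4 a^3 + 27 b^2) mod 29 = 3
-1728 * (4 a)^3 = -1728 * (4*13)^3 mod 29 = 18
j = 18 * 3^(-1) mod 29 = 6

j = 6 (mod 29)


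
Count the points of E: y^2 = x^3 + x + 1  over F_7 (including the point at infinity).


For each x in F_7, count y with y^2 = x^3 + 1 x + 1 mod 7:
  x = 0: RHS = 1, y in [1, 6]  -> 2 point(s)
  x = 2: RHS = 4, y in [2, 5]  -> 2 point(s)
Affine points: 4. Add the point at infinity: total = 5.

#E(F_7) = 5


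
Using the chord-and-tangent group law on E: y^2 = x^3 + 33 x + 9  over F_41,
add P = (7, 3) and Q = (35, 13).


P != Q, so use the chord formula.
s = (y2 - y1) / (x2 - x1) = (10) / (28) mod 41 = 15
x3 = s^2 - x1 - x2 mod 41 = 15^2 - 7 - 35 = 19
y3 = s (x1 - x3) - y1 mod 41 = 15 * (7 - 19) - 3 = 22

P + Q = (19, 22)


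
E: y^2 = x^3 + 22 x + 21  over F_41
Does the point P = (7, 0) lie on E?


Check whether y^2 = x^3 + 22 x + 21 (mod 41) for (x, y) = (7, 0).
LHS: y^2 = 0^2 mod 41 = 0
RHS: x^3 + 22 x + 21 = 7^3 + 22*7 + 21 mod 41 = 26
LHS != RHS

No, not on the curve


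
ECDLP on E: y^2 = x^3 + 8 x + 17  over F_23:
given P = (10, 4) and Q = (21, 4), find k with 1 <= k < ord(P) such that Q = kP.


Enumerate multiples of P until we hit Q = (21, 4):
  1P = (10, 4)
  2P = (19, 6)
  3P = (2, 8)
  4P = (17, 11)
  5P = (20, 9)
  6P = (22, 13)
  7P = (16, 3)
  8P = (13, 8)
  9P = (12, 1)
  10P = (9, 6)
  11P = (8, 15)
  12P = (18, 17)
  13P = (21, 4)
Match found at i = 13.

k = 13


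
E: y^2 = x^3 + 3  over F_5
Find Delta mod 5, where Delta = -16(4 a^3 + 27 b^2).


4 a^3 + 27 b^2 = 4*0^3 + 27*3^2 = 0 + 243 = 243
Delta = -16 * (243) = -3888
Delta mod 5 = 2

Delta = 2 (mod 5)


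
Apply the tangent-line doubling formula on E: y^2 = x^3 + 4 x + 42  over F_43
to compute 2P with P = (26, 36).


Doubling: s = (3 x1^2 + a) / (2 y1)
s = (3*26^2 + 4) / (2*36) mod 43 = 33
x3 = s^2 - 2 x1 mod 43 = 33^2 - 2*26 = 5
y3 = s (x1 - x3) - y1 mod 43 = 33 * (26 - 5) - 36 = 12

2P = (5, 12)


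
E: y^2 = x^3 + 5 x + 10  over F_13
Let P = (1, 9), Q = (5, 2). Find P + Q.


P != Q, so use the chord formula.
s = (y2 - y1) / (x2 - x1) = (6) / (4) mod 13 = 8
x3 = s^2 - x1 - x2 mod 13 = 8^2 - 1 - 5 = 6
y3 = s (x1 - x3) - y1 mod 13 = 8 * (1 - 6) - 9 = 3

P + Q = (6, 3)


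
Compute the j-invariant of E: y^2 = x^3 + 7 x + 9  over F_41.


Delta = -16(4 a^3 + 27 b^2) mod 41 = 5
-1728 * (4 a)^3 = -1728 * (4*7)^3 mod 41 = 21
j = 21 * 5^(-1) mod 41 = 37

j = 37 (mod 41)


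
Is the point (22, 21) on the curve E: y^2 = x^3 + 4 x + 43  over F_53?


Check whether y^2 = x^3 + 4 x + 43 (mod 53) for (x, y) = (22, 21).
LHS: y^2 = 21^2 mod 53 = 17
RHS: x^3 + 4 x + 43 = 22^3 + 4*22 + 43 mod 53 = 20
LHS != RHS

No, not on the curve


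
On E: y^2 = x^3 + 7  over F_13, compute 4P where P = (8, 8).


k = 4 = 100_2 (binary, LSB first: 001)
Double-and-add from P = (8, 8):
  bit 0 = 0: acc unchanged = O
  bit 1 = 0: acc unchanged = O
  bit 2 = 1: acc = O + (7, 8) = (7, 8)

4P = (7, 8)


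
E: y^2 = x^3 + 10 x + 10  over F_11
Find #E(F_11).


For each x in F_11, count y with y^2 = x^3 + 10 x + 10 mod 11:
  x = 2: RHS = 5, y in [4, 7]  -> 2 point(s)
  x = 3: RHS = 1, y in [1, 10]  -> 2 point(s)
  x = 4: RHS = 4, y in [2, 9]  -> 2 point(s)
  x = 5: RHS = 9, y in [3, 8]  -> 2 point(s)
  x = 6: RHS = 0, y in [0]  -> 1 point(s)
  x = 7: RHS = 5, y in [4, 7]  -> 2 point(s)
  x = 9: RHS = 4, y in [2, 9]  -> 2 point(s)
Affine points: 13. Add the point at infinity: total = 14.

#E(F_11) = 14


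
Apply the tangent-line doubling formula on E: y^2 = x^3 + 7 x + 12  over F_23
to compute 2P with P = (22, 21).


Doubling: s = (3 x1^2 + a) / (2 y1)
s = (3*22^2 + 7) / (2*21) mod 23 = 9
x3 = s^2 - 2 x1 mod 23 = 9^2 - 2*22 = 14
y3 = s (x1 - x3) - y1 mod 23 = 9 * (22 - 14) - 21 = 5

2P = (14, 5)


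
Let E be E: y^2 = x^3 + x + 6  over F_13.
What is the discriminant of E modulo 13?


4 a^3 + 27 b^2 = 4*1^3 + 27*6^2 = 4 + 972 = 976
Delta = -16 * (976) = -15616
Delta mod 13 = 10

Delta = 10 (mod 13)


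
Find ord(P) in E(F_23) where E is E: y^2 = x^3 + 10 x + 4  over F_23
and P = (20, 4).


Compute successive multiples of P until we hit O:
  1P = (20, 4)
  2P = (22, 4)
  3P = (4, 19)
  4P = (5, 15)
  5P = (6, 21)
  6P = (0, 21)
  7P = (7, 16)
  8P = (14, 17)
  ... (continuing to 30P)
  30P = O

ord(P) = 30


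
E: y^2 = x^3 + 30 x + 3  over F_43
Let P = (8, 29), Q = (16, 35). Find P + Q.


P != Q, so use the chord formula.
s = (y2 - y1) / (x2 - x1) = (6) / (8) mod 43 = 33
x3 = s^2 - x1 - x2 mod 43 = 33^2 - 8 - 16 = 33
y3 = s (x1 - x3) - y1 mod 43 = 33 * (8 - 33) - 29 = 6

P + Q = (33, 6)


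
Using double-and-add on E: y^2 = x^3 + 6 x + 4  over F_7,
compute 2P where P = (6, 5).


k = 2 = 10_2 (binary, LSB first: 01)
Double-and-add from P = (6, 5):
  bit 0 = 0: acc unchanged = O
  bit 1 = 1: acc = O + (4, 1) = (4, 1)

2P = (4, 1)


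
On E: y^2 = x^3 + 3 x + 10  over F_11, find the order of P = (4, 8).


Compute successive multiples of P until we hit O:
  1P = (4, 8)
  2P = (1, 5)
  3P = (7, 0)
  4P = (1, 6)
  5P = (4, 3)
  6P = O

ord(P) = 6


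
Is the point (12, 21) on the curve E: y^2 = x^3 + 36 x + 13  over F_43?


Check whether y^2 = x^3 + 36 x + 13 (mod 43) for (x, y) = (12, 21).
LHS: y^2 = 21^2 mod 43 = 11
RHS: x^3 + 36 x + 13 = 12^3 + 36*12 + 13 mod 43 = 23
LHS != RHS

No, not on the curve


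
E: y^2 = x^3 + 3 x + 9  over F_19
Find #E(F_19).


For each x in F_19, count y with y^2 = x^3 + 3 x + 9 mod 19:
  x = 0: RHS = 9, y in [3, 16]  -> 2 point(s)
  x = 2: RHS = 4, y in [2, 17]  -> 2 point(s)
  x = 3: RHS = 7, y in [8, 11]  -> 2 point(s)
  x = 4: RHS = 9, y in [3, 16]  -> 2 point(s)
  x = 5: RHS = 16, y in [4, 15]  -> 2 point(s)
  x = 9: RHS = 5, y in [9, 10]  -> 2 point(s)
  x = 11: RHS = 5, y in [9, 10]  -> 2 point(s)
  x = 12: RHS = 6, y in [5, 14]  -> 2 point(s)
  x = 15: RHS = 9, y in [3, 16]  -> 2 point(s)
  x = 16: RHS = 11, y in [7, 12]  -> 2 point(s)
  x = 18: RHS = 5, y in [9, 10]  -> 2 point(s)
Affine points: 22. Add the point at infinity: total = 23.

#E(F_19) = 23


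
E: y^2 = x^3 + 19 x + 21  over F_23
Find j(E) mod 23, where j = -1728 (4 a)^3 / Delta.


Delta = -16(4 a^3 + 27 b^2) mod 23 = 22
-1728 * (4 a)^3 = -1728 * (4*19)^3 mod 23 = 6
j = 6 * 22^(-1) mod 23 = 17

j = 17 (mod 23)


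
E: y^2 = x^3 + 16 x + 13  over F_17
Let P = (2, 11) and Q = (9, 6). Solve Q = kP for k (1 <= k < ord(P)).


Enumerate multiples of P until we hit Q = (9, 6):
  1P = (2, 11)
  2P = (9, 11)
  3P = (6, 6)
  4P = (1, 9)
  5P = (1, 8)
  6P = (6, 11)
  7P = (9, 6)
Match found at i = 7.

k = 7


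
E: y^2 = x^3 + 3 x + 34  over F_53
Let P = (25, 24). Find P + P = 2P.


Doubling: s = (3 x1^2 + a) / (2 y1)
s = (3*25^2 + 3) / (2*24) mod 53 = 6
x3 = s^2 - 2 x1 mod 53 = 6^2 - 2*25 = 39
y3 = s (x1 - x3) - y1 mod 53 = 6 * (25 - 39) - 24 = 51

2P = (39, 51)


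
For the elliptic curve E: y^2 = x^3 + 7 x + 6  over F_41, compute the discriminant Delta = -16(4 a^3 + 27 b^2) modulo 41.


4 a^3 + 27 b^2 = 4*7^3 + 27*6^2 = 1372 + 972 = 2344
Delta = -16 * (2344) = -37504
Delta mod 41 = 11

Delta = 11 (mod 41)


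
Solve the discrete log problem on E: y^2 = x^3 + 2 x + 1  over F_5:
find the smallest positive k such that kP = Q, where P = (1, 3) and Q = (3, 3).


Enumerate multiples of P until we hit Q = (3, 3):
  1P = (1, 3)
  2P = (3, 2)
  3P = (0, 4)
  4P = (0, 1)
  5P = (3, 3)
Match found at i = 5.

k = 5


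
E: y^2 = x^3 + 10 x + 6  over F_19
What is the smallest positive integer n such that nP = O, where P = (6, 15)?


Compute successive multiples of P until we hit O:
  1P = (6, 15)
  2P = (12, 7)
  3P = (7, 18)
  4P = (15, 15)
  5P = (17, 4)
  6P = (16, 14)
  7P = (1, 13)
  8P = (0, 14)
  ... (continuing to 23P)
  23P = O

ord(P) = 23


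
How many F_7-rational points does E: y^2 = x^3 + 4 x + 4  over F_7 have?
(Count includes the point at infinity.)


For each x in F_7, count y with y^2 = x^3 + 4 x + 4 mod 7:
  x = 0: RHS = 4, y in [2, 5]  -> 2 point(s)
  x = 1: RHS = 2, y in [3, 4]  -> 2 point(s)
  x = 3: RHS = 1, y in [1, 6]  -> 2 point(s)
  x = 4: RHS = 0, y in [0]  -> 1 point(s)
  x = 5: RHS = 2, y in [3, 4]  -> 2 point(s)
Affine points: 9. Add the point at infinity: total = 10.

#E(F_7) = 10


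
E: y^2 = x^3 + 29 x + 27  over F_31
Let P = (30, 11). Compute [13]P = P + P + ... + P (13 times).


k = 13 = 1101_2 (binary, LSB first: 1011)
Double-and-add from P = (30, 11):
  bit 0 = 1: acc = O + (30, 11) = (30, 11)
  bit 1 = 0: acc unchanged = (30, 11)
  bit 2 = 1: acc = (30, 11) + (27, 8) = (6, 13)
  bit 3 = 1: acc = (6, 13) + (9, 5) = (30, 20)

13P = (30, 20)


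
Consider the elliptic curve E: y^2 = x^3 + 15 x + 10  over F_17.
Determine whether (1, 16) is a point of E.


Check whether y^2 = x^3 + 15 x + 10 (mod 17) for (x, y) = (1, 16).
LHS: y^2 = 16^2 mod 17 = 1
RHS: x^3 + 15 x + 10 = 1^3 + 15*1 + 10 mod 17 = 9
LHS != RHS

No, not on the curve


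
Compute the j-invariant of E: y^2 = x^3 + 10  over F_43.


Delta = -16(4 a^3 + 27 b^2) mod 43 = 15
-1728 * (4 a)^3 = -1728 * (4*0)^3 mod 43 = 0
j = 0 * 15^(-1) mod 43 = 0

j = 0 (mod 43)


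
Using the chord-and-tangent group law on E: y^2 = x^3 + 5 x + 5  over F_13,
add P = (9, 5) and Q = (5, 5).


P != Q, so use the chord formula.
s = (y2 - y1) / (x2 - x1) = (0) / (9) mod 13 = 0
x3 = s^2 - x1 - x2 mod 13 = 0^2 - 9 - 5 = 12
y3 = s (x1 - x3) - y1 mod 13 = 0 * (9 - 12) - 5 = 8

P + Q = (12, 8)


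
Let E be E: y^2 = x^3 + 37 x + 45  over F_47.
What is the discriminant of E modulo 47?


4 a^3 + 27 b^2 = 4*37^3 + 27*45^2 = 202612 + 54675 = 257287
Delta = -16 * (257287) = -4116592
Delta mod 47 = 44

Delta = 44 (mod 47)


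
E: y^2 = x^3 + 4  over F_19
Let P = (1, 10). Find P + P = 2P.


Doubling: s = (3 x1^2 + a) / (2 y1)
s = (3*1^2 + 0) / (2*10) mod 19 = 3
x3 = s^2 - 2 x1 mod 19 = 3^2 - 2*1 = 7
y3 = s (x1 - x3) - y1 mod 19 = 3 * (1 - 7) - 10 = 10

2P = (7, 10)


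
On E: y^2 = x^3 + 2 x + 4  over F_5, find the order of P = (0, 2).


Compute successive multiples of P until we hit O:
  1P = (0, 2)
  2P = (4, 1)
  3P = (2, 1)
  4P = (2, 4)
  5P = (4, 4)
  6P = (0, 3)
  7P = O

ord(P) = 7


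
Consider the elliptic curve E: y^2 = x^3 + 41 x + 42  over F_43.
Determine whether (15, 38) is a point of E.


Check whether y^2 = x^3 + 41 x + 42 (mod 43) for (x, y) = (15, 38).
LHS: y^2 = 38^2 mod 43 = 25
RHS: x^3 + 41 x + 42 = 15^3 + 41*15 + 42 mod 43 = 33
LHS != RHS

No, not on the curve


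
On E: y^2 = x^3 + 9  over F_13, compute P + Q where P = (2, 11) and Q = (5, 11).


P != Q, so use the chord formula.
s = (y2 - y1) / (x2 - x1) = (0) / (3) mod 13 = 0
x3 = s^2 - x1 - x2 mod 13 = 0^2 - 2 - 5 = 6
y3 = s (x1 - x3) - y1 mod 13 = 0 * (2 - 6) - 11 = 2

P + Q = (6, 2)


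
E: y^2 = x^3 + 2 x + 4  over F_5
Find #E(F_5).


For each x in F_5, count y with y^2 = x^3 + 2 x + 4 mod 5:
  x = 0: RHS = 4, y in [2, 3]  -> 2 point(s)
  x = 2: RHS = 1, y in [1, 4]  -> 2 point(s)
  x = 4: RHS = 1, y in [1, 4]  -> 2 point(s)
Affine points: 6. Add the point at infinity: total = 7.

#E(F_5) = 7


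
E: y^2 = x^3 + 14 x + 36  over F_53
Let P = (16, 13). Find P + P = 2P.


Doubling: s = (3 x1^2 + a) / (2 y1)
s = (3*16^2 + 14) / (2*13) mod 53 = 26
x3 = s^2 - 2 x1 mod 53 = 26^2 - 2*16 = 8
y3 = s (x1 - x3) - y1 mod 53 = 26 * (16 - 8) - 13 = 36

2P = (8, 36)


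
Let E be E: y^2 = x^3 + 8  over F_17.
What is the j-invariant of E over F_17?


Delta = -16(4 a^3 + 27 b^2) mod 17 = 11
-1728 * (4 a)^3 = -1728 * (4*0)^3 mod 17 = 0
j = 0 * 11^(-1) mod 17 = 0

j = 0 (mod 17)


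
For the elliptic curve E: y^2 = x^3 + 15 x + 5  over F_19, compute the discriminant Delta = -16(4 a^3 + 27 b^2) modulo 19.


4 a^3 + 27 b^2 = 4*15^3 + 27*5^2 = 13500 + 675 = 14175
Delta = -16 * (14175) = -226800
Delta mod 19 = 3

Delta = 3 (mod 19)


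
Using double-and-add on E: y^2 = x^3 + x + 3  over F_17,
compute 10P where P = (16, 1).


k = 10 = 1010_2 (binary, LSB first: 0101)
Double-and-add from P = (16, 1):
  bit 0 = 0: acc unchanged = O
  bit 1 = 1: acc = O + (6, 2) = (6, 2)
  bit 2 = 0: acc unchanged = (6, 2)
  bit 3 = 1: acc = (6, 2) + (11, 11) = (8, 8)

10P = (8, 8)


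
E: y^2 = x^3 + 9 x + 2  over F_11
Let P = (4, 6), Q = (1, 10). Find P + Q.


P != Q, so use the chord formula.
s = (y2 - y1) / (x2 - x1) = (4) / (8) mod 11 = 6
x3 = s^2 - x1 - x2 mod 11 = 6^2 - 4 - 1 = 9
y3 = s (x1 - x3) - y1 mod 11 = 6 * (4 - 9) - 6 = 8

P + Q = (9, 8)


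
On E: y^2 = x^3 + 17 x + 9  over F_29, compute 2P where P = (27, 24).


Doubling: s = (3 x1^2 + a) / (2 y1)
s = (3*27^2 + 17) / (2*24) mod 29 = 0
x3 = s^2 - 2 x1 mod 29 = 0^2 - 2*27 = 4
y3 = s (x1 - x3) - y1 mod 29 = 0 * (27 - 4) - 24 = 5

2P = (4, 5)


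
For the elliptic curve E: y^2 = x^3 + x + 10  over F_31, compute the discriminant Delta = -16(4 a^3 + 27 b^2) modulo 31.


4 a^3 + 27 b^2 = 4*1^3 + 27*10^2 = 4 + 2700 = 2704
Delta = -16 * (2704) = -43264
Delta mod 31 = 12

Delta = 12 (mod 31)


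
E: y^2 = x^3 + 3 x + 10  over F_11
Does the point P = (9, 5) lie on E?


Check whether y^2 = x^3 + 3 x + 10 (mod 11) for (x, y) = (9, 5).
LHS: y^2 = 5^2 mod 11 = 3
RHS: x^3 + 3 x + 10 = 9^3 + 3*9 + 10 mod 11 = 7
LHS != RHS

No, not on the curve


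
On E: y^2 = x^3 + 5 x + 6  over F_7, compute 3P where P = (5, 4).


k = 3 = 11_2 (binary, LSB first: 11)
Double-and-add from P = (5, 4):
  bit 0 = 1: acc = O + (5, 4) = (5, 4)
  bit 1 = 1: acc = (5, 4) + (6, 0) = (5, 3)

3P = (5, 3)


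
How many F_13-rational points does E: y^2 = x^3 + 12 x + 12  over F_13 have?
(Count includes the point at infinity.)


For each x in F_13, count y with y^2 = x^3 + 12 x + 12 mod 13:
  x = 0: RHS = 12, y in [5, 8]  -> 2 point(s)
  x = 1: RHS = 12, y in [5, 8]  -> 2 point(s)
  x = 3: RHS = 10, y in [6, 7]  -> 2 point(s)
  x = 6: RHS = 1, y in [1, 12]  -> 2 point(s)
  x = 7: RHS = 10, y in [6, 7]  -> 2 point(s)
  x = 8: RHS = 9, y in [3, 10]  -> 2 point(s)
  x = 9: RHS = 4, y in [2, 11]  -> 2 point(s)
  x = 10: RHS = 1, y in [1, 12]  -> 2 point(s)
  x = 12: RHS = 12, y in [5, 8]  -> 2 point(s)
Affine points: 18. Add the point at infinity: total = 19.

#E(F_13) = 19


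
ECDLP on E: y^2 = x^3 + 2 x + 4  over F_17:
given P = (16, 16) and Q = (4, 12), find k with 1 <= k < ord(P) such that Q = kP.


Enumerate multiples of P until we hit Q = (4, 12):
  1P = (16, 16)
  2P = (4, 5)
  3P = (10, 15)
  4P = (0, 15)
  5P = (2, 4)
  6P = (15, 14)
  7P = (7, 2)
  8P = (13, 0)
  9P = (7, 15)
  10P = (15, 3)
  11P = (2, 13)
  12P = (0, 2)
  13P = (10, 2)
  14P = (4, 12)
Match found at i = 14.

k = 14


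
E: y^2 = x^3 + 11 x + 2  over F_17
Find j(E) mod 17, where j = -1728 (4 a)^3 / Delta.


Delta = -16(4 a^3 + 27 b^2) mod 17 = 9
-1728 * (4 a)^3 = -1728 * (4*11)^3 mod 17 = 16
j = 16 * 9^(-1) mod 17 = 15

j = 15 (mod 17)


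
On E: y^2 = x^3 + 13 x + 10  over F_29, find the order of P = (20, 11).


Compute successive multiples of P until we hit O:
  1P = (20, 11)
  2P = (12, 3)
  3P = (27, 11)
  4P = (11, 18)
  5P = (14, 23)
  6P = (28, 5)
  7P = (16, 15)
  8P = (23, 21)
  ... (continuing to 27P)
  27P = O

ord(P) = 27


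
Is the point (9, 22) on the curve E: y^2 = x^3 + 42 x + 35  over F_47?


Check whether y^2 = x^3 + 42 x + 35 (mod 47) for (x, y) = (9, 22).
LHS: y^2 = 22^2 mod 47 = 14
RHS: x^3 + 42 x + 35 = 9^3 + 42*9 + 35 mod 47 = 14
LHS = RHS

Yes, on the curve


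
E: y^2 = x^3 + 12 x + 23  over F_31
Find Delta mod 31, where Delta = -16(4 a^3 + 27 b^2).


4 a^3 + 27 b^2 = 4*12^3 + 27*23^2 = 6912 + 14283 = 21195
Delta = -16 * (21195) = -339120
Delta mod 31 = 20

Delta = 20 (mod 31)


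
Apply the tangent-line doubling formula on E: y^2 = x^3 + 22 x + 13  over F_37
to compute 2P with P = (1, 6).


Doubling: s = (3 x1^2 + a) / (2 y1)
s = (3*1^2 + 22) / (2*6) mod 37 = 36
x3 = s^2 - 2 x1 mod 37 = 36^2 - 2*1 = 36
y3 = s (x1 - x3) - y1 mod 37 = 36 * (1 - 36) - 6 = 29

2P = (36, 29)


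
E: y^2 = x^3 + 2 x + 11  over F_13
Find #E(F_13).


For each x in F_13, count y with y^2 = x^3 + 2 x + 11 mod 13:
  x = 1: RHS = 1, y in [1, 12]  -> 2 point(s)
  x = 2: RHS = 10, y in [6, 7]  -> 2 point(s)
  x = 5: RHS = 3, y in [4, 9]  -> 2 point(s)
  x = 7: RHS = 4, y in [2, 11]  -> 2 point(s)
  x = 9: RHS = 4, y in [2, 11]  -> 2 point(s)
  x = 10: RHS = 4, y in [2, 11]  -> 2 point(s)
  x = 11: RHS = 12, y in [5, 8]  -> 2 point(s)
Affine points: 14. Add the point at infinity: total = 15.

#E(F_13) = 15


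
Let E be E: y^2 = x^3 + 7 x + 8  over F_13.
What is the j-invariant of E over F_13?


Delta = -16(4 a^3 + 27 b^2) mod 13 = 8
-1728 * (4 a)^3 = -1728 * (4*7)^3 mod 13 = 8
j = 8 * 8^(-1) mod 13 = 1

j = 1 (mod 13)


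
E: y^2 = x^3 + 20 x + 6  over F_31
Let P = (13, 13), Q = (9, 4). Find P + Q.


P != Q, so use the chord formula.
s = (y2 - y1) / (x2 - x1) = (22) / (27) mod 31 = 10
x3 = s^2 - x1 - x2 mod 31 = 10^2 - 13 - 9 = 16
y3 = s (x1 - x3) - y1 mod 31 = 10 * (13 - 16) - 13 = 19

P + Q = (16, 19)


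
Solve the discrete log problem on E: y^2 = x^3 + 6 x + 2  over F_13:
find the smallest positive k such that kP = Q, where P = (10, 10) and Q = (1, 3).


Enumerate multiples of P until we hit Q = (1, 3):
  1P = (10, 10)
  2P = (7, 6)
  3P = (5, 1)
  4P = (8, 4)
  5P = (4, 8)
  6P = (2, 10)
  7P = (1, 3)
Match found at i = 7.

k = 7


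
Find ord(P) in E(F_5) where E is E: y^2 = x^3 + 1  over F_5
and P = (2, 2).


Compute successive multiples of P until we hit O:
  1P = (2, 2)
  2P = (0, 4)
  3P = (4, 0)
  4P = (0, 1)
  5P = (2, 3)
  6P = O

ord(P) = 6


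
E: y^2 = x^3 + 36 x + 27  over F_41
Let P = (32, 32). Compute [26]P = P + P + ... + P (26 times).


k = 26 = 11010_2 (binary, LSB first: 01011)
Double-and-add from P = (32, 32):
  bit 0 = 0: acc unchanged = O
  bit 1 = 1: acc = O + (2, 36) = (2, 36)
  bit 2 = 0: acc unchanged = (2, 36)
  bit 3 = 1: acc = (2, 36) + (23, 36) = (16, 5)
  bit 4 = 1: acc = (16, 5) + (27, 31) = (29, 9)

26P = (29, 9)


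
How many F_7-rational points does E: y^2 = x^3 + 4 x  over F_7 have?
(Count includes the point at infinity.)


For each x in F_7, count y with y^2 = x^3 + 4 x + 0 mod 7:
  x = 0: RHS = 0, y in [0]  -> 1 point(s)
  x = 2: RHS = 2, y in [3, 4]  -> 2 point(s)
  x = 3: RHS = 4, y in [2, 5]  -> 2 point(s)
  x = 6: RHS = 2, y in [3, 4]  -> 2 point(s)
Affine points: 7. Add the point at infinity: total = 8.

#E(F_7) = 8


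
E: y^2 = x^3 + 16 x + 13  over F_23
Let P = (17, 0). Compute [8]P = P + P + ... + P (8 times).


k = 8 = 1000_2 (binary, LSB first: 0001)
Double-and-add from P = (17, 0):
  bit 0 = 0: acc unchanged = O
  bit 1 = 0: acc unchanged = O
  bit 2 = 0: acc unchanged = O
  bit 3 = 1: acc = O + O = O

8P = O


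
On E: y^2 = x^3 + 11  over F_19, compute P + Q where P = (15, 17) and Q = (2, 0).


P != Q, so use the chord formula.
s = (y2 - y1) / (x2 - x1) = (2) / (6) mod 19 = 13
x3 = s^2 - x1 - x2 mod 19 = 13^2 - 15 - 2 = 0
y3 = s (x1 - x3) - y1 mod 19 = 13 * (15 - 0) - 17 = 7

P + Q = (0, 7)


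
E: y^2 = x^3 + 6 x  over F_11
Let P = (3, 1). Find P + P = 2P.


Doubling: s = (3 x1^2 + a) / (2 y1)
s = (3*3^2 + 6) / (2*1) mod 11 = 0
x3 = s^2 - 2 x1 mod 11 = 0^2 - 2*3 = 5
y3 = s (x1 - x3) - y1 mod 11 = 0 * (3 - 5) - 1 = 10

2P = (5, 10)


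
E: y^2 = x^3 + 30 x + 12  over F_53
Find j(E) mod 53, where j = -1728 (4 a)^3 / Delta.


Delta = -16(4 a^3 + 27 b^2) mod 53 = 26
-1728 * (4 a)^3 = -1728 * (4*30)^3 mod 53 = 13
j = 13 * 26^(-1) mod 53 = 27

j = 27 (mod 53)


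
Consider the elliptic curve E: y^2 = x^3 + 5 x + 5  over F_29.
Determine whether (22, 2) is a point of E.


Check whether y^2 = x^3 + 5 x + 5 (mod 29) for (x, y) = (22, 2).
LHS: y^2 = 2^2 mod 29 = 4
RHS: x^3 + 5 x + 5 = 22^3 + 5*22 + 5 mod 29 = 4
LHS = RHS

Yes, on the curve


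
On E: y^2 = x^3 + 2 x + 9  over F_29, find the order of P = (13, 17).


Compute successive multiples of P until we hit O:
  1P = (13, 17)
  2P = (26, 11)
  3P = (6, 11)
  4P = (6, 18)
  5P = (26, 18)
  6P = (13, 12)
  7P = O

ord(P) = 7


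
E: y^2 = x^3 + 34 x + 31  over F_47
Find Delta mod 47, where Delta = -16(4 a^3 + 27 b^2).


4 a^3 + 27 b^2 = 4*34^3 + 27*31^2 = 157216 + 25947 = 183163
Delta = -16 * (183163) = -2930608
Delta mod 47 = 30

Delta = 30 (mod 47)


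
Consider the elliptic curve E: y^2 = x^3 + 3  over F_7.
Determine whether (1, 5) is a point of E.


Check whether y^2 = x^3 + 0 x + 3 (mod 7) for (x, y) = (1, 5).
LHS: y^2 = 5^2 mod 7 = 4
RHS: x^3 + 0 x + 3 = 1^3 + 0*1 + 3 mod 7 = 4
LHS = RHS

Yes, on the curve


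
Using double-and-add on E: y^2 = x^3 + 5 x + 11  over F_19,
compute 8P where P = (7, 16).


k = 8 = 1000_2 (binary, LSB first: 0001)
Double-and-add from P = (7, 16):
  bit 0 = 0: acc unchanged = O
  bit 1 = 0: acc unchanged = O
  bit 2 = 0: acc unchanged = O
  bit 3 = 1: acc = O + (9, 14) = (9, 14)

8P = (9, 14)


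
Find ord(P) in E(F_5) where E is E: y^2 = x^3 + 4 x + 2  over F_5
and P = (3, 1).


Compute successive multiples of P until we hit O:
  1P = (3, 1)
  2P = (3, 4)
  3P = O

ord(P) = 3


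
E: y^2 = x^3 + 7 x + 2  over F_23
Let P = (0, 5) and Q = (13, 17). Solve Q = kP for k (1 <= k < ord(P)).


Enumerate multiples of P until we hit Q = (13, 17):
  1P = (0, 5)
  2P = (9, 14)
  3P = (15, 3)
  4P = (21, 7)
  5P = (3, 21)
  6P = (5, 22)
  7P = (13, 6)
  8P = (13, 17)
Match found at i = 8.

k = 8


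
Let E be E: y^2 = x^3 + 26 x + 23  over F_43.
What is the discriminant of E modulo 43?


4 a^3 + 27 b^2 = 4*26^3 + 27*23^2 = 70304 + 14283 = 84587
Delta = -16 * (84587) = -1353392
Delta mod 43 = 33

Delta = 33 (mod 43)


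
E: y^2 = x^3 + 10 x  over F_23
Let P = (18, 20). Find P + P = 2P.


Doubling: s = (3 x1^2 + a) / (2 y1)
s = (3*18^2 + 10) / (2*20) mod 23 = 5
x3 = s^2 - 2 x1 mod 23 = 5^2 - 2*18 = 12
y3 = s (x1 - x3) - y1 mod 23 = 5 * (18 - 12) - 20 = 10

2P = (12, 10)


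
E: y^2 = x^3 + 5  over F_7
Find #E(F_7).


For each x in F_7, count y with y^2 = x^3 + 0 x + 5 mod 7:
  x = 3: RHS = 4, y in [2, 5]  -> 2 point(s)
  x = 5: RHS = 4, y in [2, 5]  -> 2 point(s)
  x = 6: RHS = 4, y in [2, 5]  -> 2 point(s)
Affine points: 6. Add the point at infinity: total = 7.

#E(F_7) = 7


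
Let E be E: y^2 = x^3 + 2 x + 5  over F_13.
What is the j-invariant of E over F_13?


Delta = -16(4 a^3 + 27 b^2) mod 13 = 11
-1728 * (4 a)^3 = -1728 * (4*2)^3 mod 13 = 5
j = 5 * 11^(-1) mod 13 = 4

j = 4 (mod 13)


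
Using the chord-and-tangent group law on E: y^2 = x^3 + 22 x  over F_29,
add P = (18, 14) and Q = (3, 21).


P != Q, so use the chord formula.
s = (y2 - y1) / (x2 - x1) = (7) / (14) mod 29 = 15
x3 = s^2 - x1 - x2 mod 29 = 15^2 - 18 - 3 = 1
y3 = s (x1 - x3) - y1 mod 29 = 15 * (18 - 1) - 14 = 9

P + Q = (1, 9)


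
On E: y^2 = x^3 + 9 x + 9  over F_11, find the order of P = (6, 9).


Compute successive multiples of P until we hit O:
  1P = (6, 9)
  2P = (0, 8)
  3P = (9, 7)
  4P = (5, 5)
  5P = (5, 6)
  6P = (9, 4)
  7P = (0, 3)
  8P = (6, 2)
  ... (continuing to 9P)
  9P = O

ord(P) = 9


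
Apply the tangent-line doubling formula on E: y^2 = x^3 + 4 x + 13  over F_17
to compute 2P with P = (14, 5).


Doubling: s = (3 x1^2 + a) / (2 y1)
s = (3*14^2 + 4) / (2*5) mod 17 = 15
x3 = s^2 - 2 x1 mod 17 = 15^2 - 2*14 = 10
y3 = s (x1 - x3) - y1 mod 17 = 15 * (14 - 10) - 5 = 4

2P = (10, 4)


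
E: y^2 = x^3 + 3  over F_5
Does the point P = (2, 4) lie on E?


Check whether y^2 = x^3 + 0 x + 3 (mod 5) for (x, y) = (2, 4).
LHS: y^2 = 4^2 mod 5 = 1
RHS: x^3 + 0 x + 3 = 2^3 + 0*2 + 3 mod 5 = 1
LHS = RHS

Yes, on the curve


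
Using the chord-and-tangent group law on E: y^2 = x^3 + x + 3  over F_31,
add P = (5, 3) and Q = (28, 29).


P != Q, so use the chord formula.
s = (y2 - y1) / (x2 - x1) = (26) / (23) mod 31 = 20
x3 = s^2 - x1 - x2 mod 31 = 20^2 - 5 - 28 = 26
y3 = s (x1 - x3) - y1 mod 31 = 20 * (5 - 26) - 3 = 11

P + Q = (26, 11)


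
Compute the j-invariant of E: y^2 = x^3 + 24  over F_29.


Delta = -16(4 a^3 + 27 b^2) mod 29 = 17
-1728 * (4 a)^3 = -1728 * (4*0)^3 mod 29 = 0
j = 0 * 17^(-1) mod 29 = 0

j = 0 (mod 29)


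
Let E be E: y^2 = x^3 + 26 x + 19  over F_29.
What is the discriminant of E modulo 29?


4 a^3 + 27 b^2 = 4*26^3 + 27*19^2 = 70304 + 9747 = 80051
Delta = -16 * (80051) = -1280816
Delta mod 29 = 27

Delta = 27 (mod 29)


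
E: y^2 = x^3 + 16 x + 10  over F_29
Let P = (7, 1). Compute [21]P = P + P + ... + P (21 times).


k = 21 = 10101_2 (binary, LSB first: 10101)
Double-and-add from P = (7, 1):
  bit 0 = 1: acc = O + (7, 1) = (7, 1)
  bit 1 = 0: acc unchanged = (7, 1)
  bit 2 = 1: acc = (7, 1) + (20, 23) = (27, 12)
  bit 3 = 0: acc unchanged = (27, 12)
  bit 4 = 1: acc = (27, 12) + (14, 22) = (26, 14)

21P = (26, 14)


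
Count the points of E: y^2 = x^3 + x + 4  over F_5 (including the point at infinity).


For each x in F_5, count y with y^2 = x^3 + 1 x + 4 mod 5:
  x = 0: RHS = 4, y in [2, 3]  -> 2 point(s)
  x = 1: RHS = 1, y in [1, 4]  -> 2 point(s)
  x = 2: RHS = 4, y in [2, 3]  -> 2 point(s)
  x = 3: RHS = 4, y in [2, 3]  -> 2 point(s)
Affine points: 8. Add the point at infinity: total = 9.

#E(F_5) = 9


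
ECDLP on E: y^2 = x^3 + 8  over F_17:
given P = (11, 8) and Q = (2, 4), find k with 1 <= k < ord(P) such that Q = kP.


Enumerate multiples of P until we hit Q = (2, 4):
  1P = (11, 8)
  2P = (14, 10)
  3P = (0, 5)
  4P = (2, 13)
  5P = (2, 4)
Match found at i = 5.

k = 5


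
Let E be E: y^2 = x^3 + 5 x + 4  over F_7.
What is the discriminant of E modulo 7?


4 a^3 + 27 b^2 = 4*5^3 + 27*4^2 = 500 + 432 = 932
Delta = -16 * (932) = -14912
Delta mod 7 = 5

Delta = 5 (mod 7)


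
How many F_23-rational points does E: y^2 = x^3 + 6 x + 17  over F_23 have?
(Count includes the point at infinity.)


For each x in F_23, count y with y^2 = x^3 + 6 x + 17 mod 23:
  x = 1: RHS = 1, y in [1, 22]  -> 2 point(s)
  x = 3: RHS = 16, y in [4, 19]  -> 2 point(s)
  x = 4: RHS = 13, y in [6, 17]  -> 2 point(s)
  x = 6: RHS = 16, y in [4, 19]  -> 2 point(s)
  x = 8: RHS = 2, y in [5, 18]  -> 2 point(s)
  x = 9: RHS = 18, y in [8, 15]  -> 2 point(s)
  x = 12: RHS = 0, y in [0]  -> 1 point(s)
  x = 14: RHS = 16, y in [4, 19]  -> 2 point(s)
  x = 15: RHS = 9, y in [3, 20]  -> 2 point(s)
  x = 16: RHS = 0, y in [0]  -> 1 point(s)
  x = 17: RHS = 18, y in [8, 15]  -> 2 point(s)
  x = 18: RHS = 0, y in [0]  -> 1 point(s)
  x = 20: RHS = 18, y in [8, 15]  -> 2 point(s)
Affine points: 23. Add the point at infinity: total = 24.

#E(F_23) = 24


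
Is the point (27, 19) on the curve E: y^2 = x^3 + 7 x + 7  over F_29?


Check whether y^2 = x^3 + 7 x + 7 (mod 29) for (x, y) = (27, 19).
LHS: y^2 = 19^2 mod 29 = 13
RHS: x^3 + 7 x + 7 = 27^3 + 7*27 + 7 mod 29 = 14
LHS != RHS

No, not on the curve


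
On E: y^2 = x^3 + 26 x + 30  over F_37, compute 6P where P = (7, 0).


k = 6 = 110_2 (binary, LSB first: 011)
Double-and-add from P = (7, 0):
  bit 0 = 0: acc unchanged = O
  bit 1 = 1: acc = O + O = O
  bit 2 = 1: acc = O + O = O

6P = O


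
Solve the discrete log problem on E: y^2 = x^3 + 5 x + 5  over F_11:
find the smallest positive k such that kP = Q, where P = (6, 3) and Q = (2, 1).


Enumerate multiples of P until we hit Q = (2, 1):
  1P = (6, 3)
  2P = (2, 10)
  3P = (4, 10)
  4P = (5, 10)
  5P = (5, 1)
  6P = (4, 1)
  7P = (2, 1)
Match found at i = 7.

k = 7


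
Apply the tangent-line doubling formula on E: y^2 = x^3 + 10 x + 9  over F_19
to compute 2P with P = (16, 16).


Doubling: s = (3 x1^2 + a) / (2 y1)
s = (3*16^2 + 10) / (2*16) mod 19 = 16
x3 = s^2 - 2 x1 mod 19 = 16^2 - 2*16 = 15
y3 = s (x1 - x3) - y1 mod 19 = 16 * (16 - 15) - 16 = 0

2P = (15, 0)


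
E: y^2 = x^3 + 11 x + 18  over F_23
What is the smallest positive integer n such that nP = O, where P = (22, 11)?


Compute successive multiples of P until we hit O:
  1P = (22, 11)
  2P = (14, 15)
  3P = (16, 9)
  4P = (3, 3)
  5P = (2, 18)
  6P = (7, 1)
  7P = (20, 21)
  8P = (6, 1)
  ... (continuing to 31P)
  31P = O

ord(P) = 31
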